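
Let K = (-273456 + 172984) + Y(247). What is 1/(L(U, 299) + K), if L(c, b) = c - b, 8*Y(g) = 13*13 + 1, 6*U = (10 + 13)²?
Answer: -12/1207939 ≈ -9.9343e-6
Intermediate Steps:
U = 529/6 (U = (10 + 13)²/6 = (⅙)*23² = (⅙)*529 = 529/6 ≈ 88.167)
Y(g) = 85/4 (Y(g) = (13*13 + 1)/8 = (169 + 1)/8 = (⅛)*170 = 85/4)
K = -401803/4 (K = (-273456 + 172984) + 85/4 = -100472 + 85/4 = -401803/4 ≈ -1.0045e+5)
1/(L(U, 299) + K) = 1/((529/6 - 1*299) - 401803/4) = 1/((529/6 - 299) - 401803/4) = 1/(-1265/6 - 401803/4) = 1/(-1207939/12) = -12/1207939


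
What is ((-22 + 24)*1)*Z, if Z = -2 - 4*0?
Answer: -4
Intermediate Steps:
Z = -2 (Z = -2 + 0 = -2)
((-22 + 24)*1)*Z = ((-22 + 24)*1)*(-2) = (2*1)*(-2) = 2*(-2) = -4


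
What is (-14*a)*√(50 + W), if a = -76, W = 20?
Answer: 1064*√70 ≈ 8902.1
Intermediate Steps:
(-14*a)*√(50 + W) = (-14*(-76))*√(50 + 20) = 1064*√70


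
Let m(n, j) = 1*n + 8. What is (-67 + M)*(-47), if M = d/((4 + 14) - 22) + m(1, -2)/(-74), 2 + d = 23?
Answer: 503417/148 ≈ 3401.5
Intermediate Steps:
d = 21 (d = -2 + 23 = 21)
m(n, j) = 8 + n (m(n, j) = n + 8 = 8 + n)
M = -795/148 (M = 21/((4 + 14) - 22) + (8 + 1)/(-74) = 21/(18 - 22) + 9*(-1/74) = 21/(-4) - 9/74 = 21*(-¼) - 9/74 = -21/4 - 9/74 = -795/148 ≈ -5.3716)
(-67 + M)*(-47) = (-67 - 795/148)*(-47) = -10711/148*(-47) = 503417/148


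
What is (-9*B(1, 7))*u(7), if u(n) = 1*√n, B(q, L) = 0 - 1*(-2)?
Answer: -18*√7 ≈ -47.624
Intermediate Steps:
B(q, L) = 2 (B(q, L) = 0 + 2 = 2)
u(n) = √n
(-9*B(1, 7))*u(7) = (-9*2)*√7 = -18*√7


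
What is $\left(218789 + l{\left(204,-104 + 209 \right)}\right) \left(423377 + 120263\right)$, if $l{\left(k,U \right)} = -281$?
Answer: $118789689120$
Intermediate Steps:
$\left(218789 + l{\left(204,-104 + 209 \right)}\right) \left(423377 + 120263\right) = \left(218789 - 281\right) \left(423377 + 120263\right) = 218508 \cdot 543640 = 118789689120$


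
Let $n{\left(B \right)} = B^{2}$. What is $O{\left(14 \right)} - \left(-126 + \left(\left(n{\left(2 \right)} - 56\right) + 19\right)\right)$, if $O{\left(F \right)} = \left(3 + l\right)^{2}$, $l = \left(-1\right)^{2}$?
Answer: $175$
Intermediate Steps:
$l = 1$
$O{\left(F \right)} = 16$ ($O{\left(F \right)} = \left(3 + 1\right)^{2} = 4^{2} = 16$)
$O{\left(14 \right)} - \left(-126 + \left(\left(n{\left(2 \right)} - 56\right) + 19\right)\right) = 16 - \left(-126 + \left(\left(2^{2} - 56\right) + 19\right)\right) = 16 - \left(-126 + \left(\left(4 - 56\right) + 19\right)\right) = 16 - \left(-126 + \left(-52 + 19\right)\right) = 16 - \left(-126 - 33\right) = 16 - -159 = 16 + 159 = 175$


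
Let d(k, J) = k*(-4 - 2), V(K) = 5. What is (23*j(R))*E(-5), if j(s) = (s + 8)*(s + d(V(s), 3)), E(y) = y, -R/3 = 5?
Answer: -36225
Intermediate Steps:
R = -15 (R = -3*5 = -15)
d(k, J) = -6*k (d(k, J) = k*(-6) = -6*k)
j(s) = (-30 + s)*(8 + s) (j(s) = (s + 8)*(s - 6*5) = (8 + s)*(s - 30) = (8 + s)*(-30 + s) = (-30 + s)*(8 + s))
(23*j(R))*E(-5) = (23*(-240 + (-15)² - 22*(-15)))*(-5) = (23*(-240 + 225 + 330))*(-5) = (23*315)*(-5) = 7245*(-5) = -36225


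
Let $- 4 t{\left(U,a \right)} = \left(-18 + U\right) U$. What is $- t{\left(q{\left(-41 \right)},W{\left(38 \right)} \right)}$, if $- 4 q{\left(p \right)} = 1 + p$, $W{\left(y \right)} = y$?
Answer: $-20$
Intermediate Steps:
$q{\left(p \right)} = - \frac{1}{4} - \frac{p}{4}$ ($q{\left(p \right)} = - \frac{1 + p}{4} = - \frac{1}{4} - \frac{p}{4}$)
$t{\left(U,a \right)} = - \frac{U \left(-18 + U\right)}{4}$ ($t{\left(U,a \right)} = - \frac{\left(-18 + U\right) U}{4} = - \frac{U \left(-18 + U\right)}{4}$)
$- t{\left(q{\left(-41 \right)},W{\left(38 \right)} \right)} = - \frac{\left(- \frac{1}{4} - - \frac{41}{4}\right) \left(18 - \left(- \frac{1}{4} - - \frac{41}{4}\right)\right)}{4} = - \frac{\left(- \frac{1}{4} + \frac{41}{4}\right) \left(18 - \left(- \frac{1}{4} + \frac{41}{4}\right)\right)}{4} = - \frac{10 \left(18 - 10\right)}{4} = - \frac{10 \cdot 8}{4} = \left(-1\right) 20 = -20$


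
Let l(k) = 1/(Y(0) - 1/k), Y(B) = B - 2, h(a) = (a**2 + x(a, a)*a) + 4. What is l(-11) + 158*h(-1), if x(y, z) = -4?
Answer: 29851/21 ≈ 1421.5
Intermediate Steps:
h(a) = 4 + a**2 - 4*a (h(a) = (a**2 - 4*a) + 4 = 4 + a**2 - 4*a)
Y(B) = -2 + B
l(k) = 1/(-2 - 1/k) (l(k) = 1/((-2 + 0) - 1/k) = 1/(-2 - 1/k))
l(-11) + 158*h(-1) = -11/(-1 - 2*(-11)) + 158*(4 + (-1)**2 - 4*(-1)) = -11/(-1 + 22) + 158*(4 + 1 + 4) = -11/21 + 158*9 = -11*1/21 + 1422 = -11/21 + 1422 = 29851/21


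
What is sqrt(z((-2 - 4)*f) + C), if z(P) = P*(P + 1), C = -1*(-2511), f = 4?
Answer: sqrt(3063) ≈ 55.344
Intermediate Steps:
C = 2511
z(P) = P*(1 + P)
sqrt(z((-2 - 4)*f) + C) = sqrt(((-2 - 4)*4)*(1 + (-2 - 4)*4) + 2511) = sqrt((-6*4)*(1 - 6*4) + 2511) = sqrt(-24*(1 - 24) + 2511) = sqrt(-24*(-23) + 2511) = sqrt(552 + 2511) = sqrt(3063)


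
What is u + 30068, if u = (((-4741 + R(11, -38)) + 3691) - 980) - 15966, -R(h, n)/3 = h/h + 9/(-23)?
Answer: 277614/23 ≈ 12070.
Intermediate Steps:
R(h, n) = -42/23 (R(h, n) = -3*(h/h + 9/(-23)) = -3*(1 + 9*(-1/23)) = -3*(1 - 9/23) = -3*14/23 = -42/23)
u = -413950/23 (u = (((-4741 - 42/23) + 3691) - 980) - 15966 = ((-109085/23 + 3691) - 980) - 15966 = (-24192/23 - 980) - 15966 = -46732/23 - 15966 = -413950/23 ≈ -17998.)
u + 30068 = -413950/23 + 30068 = 277614/23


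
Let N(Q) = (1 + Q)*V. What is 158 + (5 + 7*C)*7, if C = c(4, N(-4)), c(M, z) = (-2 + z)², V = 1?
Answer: 1418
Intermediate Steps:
N(Q) = 1 + Q (N(Q) = (1 + Q)*1 = 1 + Q)
C = 25 (C = (-2 + (1 - 4))² = (-2 - 3)² = (-5)² = 25)
158 + (5 + 7*C)*7 = 158 + (5 + 7*25)*7 = 158 + (5 + 175)*7 = 158 + 180*7 = 158 + 1260 = 1418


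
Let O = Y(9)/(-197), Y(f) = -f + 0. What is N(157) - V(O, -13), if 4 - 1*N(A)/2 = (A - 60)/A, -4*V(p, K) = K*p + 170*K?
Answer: -67534603/123716 ≈ -545.88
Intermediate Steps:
Y(f) = -f
O = 9/197 (O = -1*9/(-197) = -9*(-1/197) = 9/197 ≈ 0.045685)
V(p, K) = -85*K/2 - K*p/4 (V(p, K) = -(K*p + 170*K)/4 = -(170*K + K*p)/4 = -85*K/2 - K*p/4)
N(A) = 8 - 2*(-60 + A)/A (N(A) = 8 - 2*(A - 60)/A = 8 - 2*(-60 + A)/A)
N(157) - V(O, -13) = (6 + 120/157) - (-1)*(-13)*(170 + 9/197)/4 = (6 + 120*(1/157)) - (-1)*(-13)*33499/(4*197) = (6 + 120/157) - 1*435487/788 = 1062/157 - 435487/788 = -67534603/123716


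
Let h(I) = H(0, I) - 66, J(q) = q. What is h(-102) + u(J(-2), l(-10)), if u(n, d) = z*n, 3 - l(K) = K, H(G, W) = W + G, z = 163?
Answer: -494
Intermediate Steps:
H(G, W) = G + W
l(K) = 3 - K
h(I) = -66 + I (h(I) = (0 + I) - 66 = I - 66 = -66 + I)
u(n, d) = 163*n
h(-102) + u(J(-2), l(-10)) = (-66 - 102) + 163*(-2) = -168 - 326 = -494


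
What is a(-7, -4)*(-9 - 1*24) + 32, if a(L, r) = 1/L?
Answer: 257/7 ≈ 36.714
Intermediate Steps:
a(-7, -4)*(-9 - 1*24) + 32 = (-9 - 1*24)/(-7) + 32 = -(-9 - 24)/7 + 32 = -⅐*(-33) + 32 = 33/7 + 32 = 257/7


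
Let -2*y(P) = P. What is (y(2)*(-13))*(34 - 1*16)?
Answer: 234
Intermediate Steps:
y(P) = -P/2
(y(2)*(-13))*(34 - 1*16) = (-½*2*(-13))*(34 - 1*16) = (-1*(-13))*(34 - 16) = 13*18 = 234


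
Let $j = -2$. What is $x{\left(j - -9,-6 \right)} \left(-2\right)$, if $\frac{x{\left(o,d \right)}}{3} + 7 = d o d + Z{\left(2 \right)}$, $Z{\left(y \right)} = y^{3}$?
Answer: $-1518$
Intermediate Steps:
$x{\left(o,d \right)} = 3 + 3 o d^{2}$ ($x{\left(o,d \right)} = -21 + 3 \left(d o d + 2^{3}\right) = -21 + 3 \left(o d^{2} + 8\right) = -21 + 3 \left(8 + o d^{2}\right) = -21 + \left(24 + 3 o d^{2}\right) = 3 + 3 o d^{2}$)
$x{\left(j - -9,-6 \right)} \left(-2\right) = \left(3 + 3 \left(-2 - -9\right) \left(-6\right)^{2}\right) \left(-2\right) = \left(3 + 3 \left(-2 + 9\right) 36\right) \left(-2\right) = \left(3 + 3 \cdot 7 \cdot 36\right) \left(-2\right) = \left(3 + 756\right) \left(-2\right) = 759 \left(-2\right) = -1518$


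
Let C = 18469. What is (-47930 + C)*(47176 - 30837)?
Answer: -481363279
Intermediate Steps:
(-47930 + C)*(47176 - 30837) = (-47930 + 18469)*(47176 - 30837) = -29461*16339 = -481363279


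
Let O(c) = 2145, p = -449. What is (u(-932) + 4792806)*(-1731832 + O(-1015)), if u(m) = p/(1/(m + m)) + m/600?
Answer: -1460653329596029/150 ≈ -9.7377e+12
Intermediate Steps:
u(m) = -538799*m/600 (u(m) = -898*m + m/600 = -538799*m/600)
(u(-932) + 4792806)*(-1731832 + O(-1015)) = (-538799/600*(-932) + 4792806)*(-1731832 + 2145) = (125540167/150 + 4792806)*(-1729687) = (844461067/150)*(-1729687) = -1460653329596029/150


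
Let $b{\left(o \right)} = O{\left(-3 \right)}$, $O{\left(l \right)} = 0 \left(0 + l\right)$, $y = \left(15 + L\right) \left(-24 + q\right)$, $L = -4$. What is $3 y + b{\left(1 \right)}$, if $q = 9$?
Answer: $-495$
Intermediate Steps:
$y = -165$ ($y = \left(15 - 4\right) \left(-24 + 9\right) = 11 \left(-15\right) = -165$)
$O{\left(l \right)} = 0$ ($O{\left(l \right)} = 0 l = 0$)
$b{\left(o \right)} = 0$
$3 y + b{\left(1 \right)} = 3 \left(-165\right) + 0 = -495 + 0 = -495$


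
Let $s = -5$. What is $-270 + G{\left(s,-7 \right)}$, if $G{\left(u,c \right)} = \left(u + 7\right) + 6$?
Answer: $-262$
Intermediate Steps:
$G{\left(u,c \right)} = 13 + u$ ($G{\left(u,c \right)} = \left(7 + u\right) + 6 = 13 + u$)
$-270 + G{\left(s,-7 \right)} = -270 + \left(13 - 5\right) = -270 + 8 = -262$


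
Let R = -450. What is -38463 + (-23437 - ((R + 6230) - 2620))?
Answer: -65060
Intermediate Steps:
-38463 + (-23437 - ((R + 6230) - 2620)) = -38463 + (-23437 - ((-450 + 6230) - 2620)) = -38463 + (-23437 - (5780 - 2620)) = -38463 + (-23437 - 1*3160) = -38463 + (-23437 - 3160) = -38463 - 26597 = -65060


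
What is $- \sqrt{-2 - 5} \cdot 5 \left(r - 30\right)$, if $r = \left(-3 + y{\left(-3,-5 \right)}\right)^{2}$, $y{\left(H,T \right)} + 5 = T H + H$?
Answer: $70 i \sqrt{7} \approx 185.2 i$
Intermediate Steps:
$y{\left(H,T \right)} = -5 + H + H T$ ($y{\left(H,T \right)} = -5 + \left(T H + H\right) = -5 + \left(H T + H\right) = -5 + \left(H + H T\right) = -5 + H + H T$)
$r = 16$ ($r = \left(-3 - -7\right)^{2} = \left(-3 + 7\right)^{2} = 4^{2} = 16$)
$- \sqrt{-2 - 5} \cdot 5 \left(r - 30\right) = - \sqrt{-2 - 5} \cdot 5 \left(16 - 30\right) = - \sqrt{-7} \cdot 5 \left(-14\right) = - i \sqrt{7} \cdot 5 \left(-14\right) = - 5 i \sqrt{7} \left(-14\right) = - \left(-70\right) i \sqrt{7} = 70 i \sqrt{7}$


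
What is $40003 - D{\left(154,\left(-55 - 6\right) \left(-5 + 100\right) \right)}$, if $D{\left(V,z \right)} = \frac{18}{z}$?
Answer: $\frac{231817403}{5795} \approx 40003.0$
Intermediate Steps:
$40003 - D{\left(154,\left(-55 - 6\right) \left(-5 + 100\right) \right)} = 40003 - \frac{18}{\left(-55 - 6\right) \left(-5 + 100\right)} = 40003 - \frac{18}{\left(-61\right) 95} = 40003 - \frac{18}{-5795} = 40003 - 18 \left(- \frac{1}{5795}\right) = 40003 - - \frac{18}{5795} = 40003 + \frac{18}{5795} = \frac{231817403}{5795}$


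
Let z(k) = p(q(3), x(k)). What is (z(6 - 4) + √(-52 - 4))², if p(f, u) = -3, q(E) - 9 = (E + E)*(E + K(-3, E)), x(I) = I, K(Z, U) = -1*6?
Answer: (3 - 2*I*√14)² ≈ -47.0 - 44.9*I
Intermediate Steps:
K(Z, U) = -6
q(E) = 9 + 2*E*(-6 + E) (q(E) = 9 + (E + E)*(E - 6) = 9 + (2*E)*(-6 + E) = 9 + 2*E*(-6 + E))
z(k) = -3
(z(6 - 4) + √(-52 - 4))² = (-3 + √(-52 - 4))² = (-3 + √(-56))² = (-3 + 2*I*√14)²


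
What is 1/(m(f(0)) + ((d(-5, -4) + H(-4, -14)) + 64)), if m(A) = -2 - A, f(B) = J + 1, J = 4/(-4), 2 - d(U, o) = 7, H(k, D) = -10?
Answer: 1/47 ≈ 0.021277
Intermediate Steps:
d(U, o) = -5 (d(U, o) = 2 - 1*7 = 2 - 7 = -5)
J = -1 (J = 4*(-1/4) = -1)
f(B) = 0 (f(B) = -1 + 1 = 0)
1/(m(f(0)) + ((d(-5, -4) + H(-4, -14)) + 64)) = 1/((-2 - 1*0) + ((-5 - 10) + 64)) = 1/((-2 + 0) + (-15 + 64)) = 1/(-2 + 49) = 1/47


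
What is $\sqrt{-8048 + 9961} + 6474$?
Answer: $6474 + \sqrt{1913} \approx 6517.7$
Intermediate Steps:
$\sqrt{-8048 + 9961} + 6474 = \sqrt{1913} + 6474 = 6474 + \sqrt{1913}$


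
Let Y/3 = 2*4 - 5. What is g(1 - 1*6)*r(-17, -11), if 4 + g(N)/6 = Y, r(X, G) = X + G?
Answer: -840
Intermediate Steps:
r(X, G) = G + X
Y = 9 (Y = 3*(2*4 - 5) = 3*(8 - 5) = 3*3 = 9)
g(N) = 30 (g(N) = -24 + 6*9 = -24 + 54 = 30)
g(1 - 1*6)*r(-17, -11) = 30*(-11 - 17) = 30*(-28) = -840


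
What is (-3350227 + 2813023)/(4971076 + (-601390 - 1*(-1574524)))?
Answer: -268602/2972105 ≈ -0.090374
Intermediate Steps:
(-3350227 + 2813023)/(4971076 + (-601390 - 1*(-1574524))) = -537204/(4971076 + (-601390 + 1574524)) = -537204/(4971076 + 973134) = -537204/5944210 = -537204*1/5944210 = -268602/2972105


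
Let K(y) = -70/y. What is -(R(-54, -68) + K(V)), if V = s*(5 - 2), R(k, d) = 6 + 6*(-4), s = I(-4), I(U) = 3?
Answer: 232/9 ≈ 25.778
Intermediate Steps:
s = 3
R(k, d) = -18 (R(k, d) = 6 - 24 = -18)
V = 9 (V = 3*(5 - 2) = 3*3 = 9)
-(R(-54, -68) + K(V)) = -(-18 - 70/9) = -1*(-232/9) = 232/9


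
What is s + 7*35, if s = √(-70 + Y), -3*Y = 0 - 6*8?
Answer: 245 + 3*I*√6 ≈ 245.0 + 7.3485*I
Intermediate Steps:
Y = 16 (Y = -(0 - 6*8)/3 = -(0 - 48)/3 = -⅓*(-48) = 16)
s = 3*I*√6 (s = √(-70 + 16) = √(-54) = 3*I*√6 ≈ 7.3485*I)
s + 7*35 = 3*I*√6 + 7*35 = 3*I*√6 + 245 = 245 + 3*I*√6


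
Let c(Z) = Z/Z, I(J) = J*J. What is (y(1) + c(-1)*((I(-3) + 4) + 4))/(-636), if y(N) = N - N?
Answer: -17/636 ≈ -0.026730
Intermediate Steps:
I(J) = J²
c(Z) = 1
y(N) = 0
(y(1) + c(-1)*((I(-3) + 4) + 4))/(-636) = (0 + 1*(((-3)² + 4) + 4))/(-636) = (0 + 1*((9 + 4) + 4))*(-1/636) = (0 + 1*(13 + 4))*(-1/636) = (0 + 1*17)*(-1/636) = (0 + 17)*(-1/636) = 17*(-1/636) = -17/636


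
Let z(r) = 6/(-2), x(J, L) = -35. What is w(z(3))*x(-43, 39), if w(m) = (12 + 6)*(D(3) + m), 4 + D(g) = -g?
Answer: 6300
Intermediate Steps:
D(g) = -4 - g
z(r) = -3 (z(r) = 6*(-½) = -3)
w(m) = -126 + 18*m (w(m) = (12 + 6)*((-4 - 1*3) + m) = 18*((-4 - 3) + m) = 18*(-7 + m) = -126 + 18*m)
w(z(3))*x(-43, 39) = (-126 + 18*(-3))*(-35) = (-126 - 54)*(-35) = -180*(-35) = 6300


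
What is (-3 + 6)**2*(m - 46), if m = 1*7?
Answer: -351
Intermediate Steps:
m = 7
(-3 + 6)**2*(m - 46) = (-3 + 6)**2*(7 - 46) = 3**2*(-39) = 9*(-39) = -351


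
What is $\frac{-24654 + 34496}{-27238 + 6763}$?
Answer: $- \frac{1406}{2925} \approx -0.48068$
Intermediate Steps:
$\frac{-24654 + 34496}{-27238 + 6763} = \frac{9842}{-20475} = 9842 \left(- \frac{1}{20475}\right) = - \frac{1406}{2925}$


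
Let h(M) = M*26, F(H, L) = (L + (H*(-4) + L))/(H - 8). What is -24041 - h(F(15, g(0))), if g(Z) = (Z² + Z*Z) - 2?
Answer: -166623/7 ≈ -23803.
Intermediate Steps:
g(Z) = -2 + 2*Z² (g(Z) = (Z² + Z²) - 2 = 2*Z² - 2 = -2 + 2*Z²)
F(H, L) = (-4*H + 2*L)/(-8 + H) (F(H, L) = (L + (-4*H + L))/(-8 + H) = (L + (L - 4*H))/(-8 + H) = (-4*H + 2*L)/(-8 + H))
h(M) = 26*M
-24041 - h(F(15, g(0))) = -24041 - 26*2*((-2 + 2*0²) - 2*15)/(-8 + 15) = -24041 - 26*2*((-2 + 2*0) - 30)/7 = -24041 - 26*2*(⅐)*((-2 + 0) - 30) = -24041 - 26*2*(⅐)*(-2 - 30) = -24041 - 26*2*(⅐)*(-32) = -24041 - 26*(-64)/7 = -24041 - 1*(-1664/7) = -24041 + 1664/7 = -166623/7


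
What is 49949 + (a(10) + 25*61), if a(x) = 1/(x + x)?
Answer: 1029481/20 ≈ 51474.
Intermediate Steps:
a(x) = 1/(2*x)
49949 + (a(10) + 25*61) = 49949 + ((½)/10 + 25*61) = 49949 + ((½)*(⅒) + 1525) = 49949 + (1/20 + 1525) = 49949 + 30501/20 = 1029481/20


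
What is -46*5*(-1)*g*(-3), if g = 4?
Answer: -2760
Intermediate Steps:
-46*5*(-1)*g*(-3) = -46*5*(-1)*4*(-3) = -(-230)*4*(-3) = -46*(-20)*(-3) = 920*(-3) = -2760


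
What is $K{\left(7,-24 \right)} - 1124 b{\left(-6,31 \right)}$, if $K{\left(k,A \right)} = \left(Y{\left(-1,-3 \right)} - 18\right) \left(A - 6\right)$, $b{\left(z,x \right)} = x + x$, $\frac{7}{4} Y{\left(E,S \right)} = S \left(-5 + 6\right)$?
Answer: $- \frac{483676}{7} \approx -69097.0$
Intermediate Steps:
$Y{\left(E,S \right)} = \frac{4 S}{7}$ ($Y{\left(E,S \right)} = \frac{4 S \left(-5 + 6\right)}{7} = \frac{4 S 1}{7} = \frac{4 S}{7}$)
$b{\left(z,x \right)} = 2 x$
$K{\left(k,A \right)} = \frac{828}{7} - \frac{138 A}{7}$ ($K{\left(k,A \right)} = \left(\frac{4}{7} \left(-3\right) - 18\right) \left(A - 6\right) = \left(- \frac{12}{7} - 18\right) \left(-6 + A\right) = - \frac{138 \left(-6 + A\right)}{7} = \frac{828}{7} - \frac{138 A}{7}$)
$K{\left(7,-24 \right)} - 1124 b{\left(-6,31 \right)} = \left(\frac{828}{7} - - \frac{3312}{7}\right) - 1124 \cdot 2 \cdot 31 = \left(\frac{828}{7} + \frac{3312}{7}\right) - 69688 = \frac{4140}{7} - 69688 = - \frac{483676}{7}$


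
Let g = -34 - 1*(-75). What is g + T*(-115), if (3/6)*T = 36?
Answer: -8239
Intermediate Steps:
g = 41 (g = -34 + 75 = 41)
T = 72 (T = 2*36 = 72)
g + T*(-115) = 41 + 72*(-115) = 41 - 8280 = -8239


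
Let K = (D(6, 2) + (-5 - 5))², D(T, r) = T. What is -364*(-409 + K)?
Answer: 143052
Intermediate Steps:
K = 16 (K = (6 + (-5 - 5))² = (6 - 10)² = (-4)² = 16)
-364*(-409 + K) = -364*(-409 + 16) = -364*(-393) = 143052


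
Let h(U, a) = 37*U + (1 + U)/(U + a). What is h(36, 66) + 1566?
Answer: 295633/102 ≈ 2898.4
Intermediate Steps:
h(U, a) = 37*U + (1 + U)/(U + a)
h(36, 66) + 1566 = (1 + 36 + 37*36² + 37*36*66)/(36 + 66) + 1566 = (1 + 36 + 37*1296 + 87912)/102 + 1566 = (1 + 36 + 47952 + 87912)/102 + 1566 = (1/102)*135901 + 1566 = 135901/102 + 1566 = 295633/102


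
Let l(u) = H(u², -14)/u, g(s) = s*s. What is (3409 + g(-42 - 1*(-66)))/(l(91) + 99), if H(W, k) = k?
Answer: 10361/257 ≈ 40.315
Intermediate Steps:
g(s) = s²
l(u) = -14/u
(3409 + g(-42 - 1*(-66)))/(l(91) + 99) = (3409 + (-42 - 1*(-66))²)/(-14/91 + 99) = (3409 + (-42 + 66)²)/(-14*1/91 + 99) = (3409 + 24²)/(-2/13 + 99) = (3409 + 576)/(1285/13) = 3985*(13/1285) = 10361/257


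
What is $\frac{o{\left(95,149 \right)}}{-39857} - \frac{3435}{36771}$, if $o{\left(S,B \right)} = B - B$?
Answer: $- \frac{1145}{12257} \approx -0.093416$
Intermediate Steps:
$o{\left(S,B \right)} = 0$
$\frac{o{\left(95,149 \right)}}{-39857} - \frac{3435}{36771} = \frac{0}{-39857} - \frac{3435}{36771} = 0 \left(- \frac{1}{39857}\right) - \frac{1145}{12257} = 0 - \frac{1145}{12257} = - \frac{1145}{12257}$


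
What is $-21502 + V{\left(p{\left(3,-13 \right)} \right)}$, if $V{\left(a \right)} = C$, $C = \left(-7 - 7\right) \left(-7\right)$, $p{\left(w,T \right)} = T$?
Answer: $-21404$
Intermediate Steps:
$C = 98$ ($C = \left(-14\right) \left(-7\right) = 98$)
$V{\left(a \right)} = 98$
$-21502 + V{\left(p{\left(3,-13 \right)} \right)} = -21502 + 98 = -21404$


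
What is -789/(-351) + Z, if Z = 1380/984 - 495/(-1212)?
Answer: 7865747/1937988 ≈ 4.0587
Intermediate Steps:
Z = 29995/16564 (Z = 1380*(1/984) - 495*(-1/1212) = 115/82 + 165/404 = 29995/16564 ≈ 1.8109)
-789/(-351) + Z = -789/(-351) + 29995/16564 = -789*(-1/351) + 29995/16564 = 263/117 + 29995/16564 = 7865747/1937988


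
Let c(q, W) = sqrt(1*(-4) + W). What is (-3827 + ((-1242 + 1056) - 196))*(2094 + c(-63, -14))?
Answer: -8813646 - 12627*I*sqrt(2) ≈ -8.8136e+6 - 17857.0*I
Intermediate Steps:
c(q, W) = sqrt(-4 + W)
(-3827 + ((-1242 + 1056) - 196))*(2094 + c(-63, -14)) = (-3827 + ((-1242 + 1056) - 196))*(2094 + sqrt(-4 - 14)) = (-3827 + (-186 - 196))*(2094 + sqrt(-18)) = (-3827 - 382)*(2094 + 3*I*sqrt(2)) = -4209*(2094 + 3*I*sqrt(2)) = -8813646 - 12627*I*sqrt(2)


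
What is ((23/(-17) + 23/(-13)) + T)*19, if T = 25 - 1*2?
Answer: 83467/221 ≈ 377.68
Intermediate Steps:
T = 23 (T = 25 - 2 = 23)
((23/(-17) + 23/(-13)) + T)*19 = ((23/(-17) + 23/(-13)) + 23)*19 = ((23*(-1/17) + 23*(-1/13)) + 23)*19 = ((-23/17 - 23/13) + 23)*19 = (-690/221 + 23)*19 = (4393/221)*19 = 83467/221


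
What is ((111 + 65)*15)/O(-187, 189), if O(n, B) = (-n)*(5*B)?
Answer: 16/1071 ≈ 0.014939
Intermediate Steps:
O(n, B) = -5*B*n
((111 + 65)*15)/O(-187, 189) = ((111 + 65)*15)/((-5*189*(-187))) = (176*15)/176715 = 2640*(1/176715) = 16/1071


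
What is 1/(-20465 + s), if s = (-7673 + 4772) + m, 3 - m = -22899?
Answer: -1/464 ≈ -0.0021552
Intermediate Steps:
m = 22902 (m = 3 - 1*(-22899) = 3 + 22899 = 22902)
s = 20001 (s = (-7673 + 4772) + 22902 = -2901 + 22902 = 20001)
1/(-20465 + s) = 1/(-20465 + 20001) = 1/(-464) = -1/464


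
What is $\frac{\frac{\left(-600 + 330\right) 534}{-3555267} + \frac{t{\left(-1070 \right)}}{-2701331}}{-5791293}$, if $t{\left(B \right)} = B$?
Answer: $- \frac{131094013090}{18539768517253532487} \approx -7.071 \cdot 10^{-9}$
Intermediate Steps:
$\frac{\frac{\left(-600 + 330\right) 534}{-3555267} + \frac{t{\left(-1070 \right)}}{-2701331}}{-5791293} = \frac{\frac{\left(-600 + 330\right) 534}{-3555267} - \frac{1070}{-2701331}}{-5791293} = \left(\left(-270\right) 534 \left(- \frac{1}{3555267}\right) - - \frac{1070}{2701331}\right) \left(- \frac{1}{5791293}\right) = \left(\left(-144180\right) \left(- \frac{1}{3555267}\right) + \frac{1070}{2701331}\right) \left(- \frac{1}{5791293}\right) = \left(\frac{48060}{1185089} + \frac{1070}{2701331}\right) \left(- \frac{1}{5791293}\right) = \frac{131094013090}{3201317653459} \left(- \frac{1}{5791293}\right) = - \frac{131094013090}{18539768517253532487}$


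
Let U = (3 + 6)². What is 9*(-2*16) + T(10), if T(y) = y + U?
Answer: -197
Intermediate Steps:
U = 81 (U = 9² = 81)
T(y) = 81 + y (T(y) = y + 81 = 81 + y)
9*(-2*16) + T(10) = 9*(-2*16) + (81 + 10) = 9*(-32) + 91 = -288 + 91 = -197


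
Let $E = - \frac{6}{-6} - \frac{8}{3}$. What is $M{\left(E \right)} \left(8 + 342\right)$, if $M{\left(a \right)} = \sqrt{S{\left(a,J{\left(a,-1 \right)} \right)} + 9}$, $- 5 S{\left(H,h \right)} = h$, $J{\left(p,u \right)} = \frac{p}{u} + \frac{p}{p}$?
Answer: $\frac{70 \sqrt{1905}}{3} \approx 1018.4$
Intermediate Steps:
$J{\left(p,u \right)} = 1 + \frac{p}{u}$ ($J{\left(p,u \right)} = \frac{p}{u} + 1 = 1 + \frac{p}{u}$)
$S{\left(H,h \right)} = - \frac{h}{5}$
$E = - \frac{5}{3}$ ($E = \left(-6\right) \left(- \frac{1}{6}\right) - \frac{8}{3} = 1 - \frac{8}{3} = - \frac{5}{3} \approx -1.6667$)
$M{\left(a \right)} = \sqrt{\frac{44}{5} + \frac{a}{5}}$ ($M{\left(a \right)} = \sqrt{- \frac{\frac{1}{-1} \left(a - 1\right)}{5} + 9} = \sqrt{- \frac{\left(-1\right) \left(-1 + a\right)}{5} + 9} = \sqrt{- \frac{1 - a}{5} + 9} = \sqrt{\left(- \frac{1}{5} + \frac{a}{5}\right) + 9} = \sqrt{\frac{44}{5} + \frac{a}{5}}$)
$M{\left(E \right)} \left(8 + 342\right) = \frac{\sqrt{220 + 5 \left(- \frac{5}{3}\right)}}{5} \left(8 + 342\right) = \frac{\sqrt{220 - \frac{25}{3}}}{5} \cdot 350 = \frac{\sqrt{\frac{635}{3}}}{5} \cdot 350 = \frac{\frac{1}{3} \sqrt{1905}}{5} \cdot 350 = \frac{\sqrt{1905}}{15} \cdot 350 = \frac{70 \sqrt{1905}}{3}$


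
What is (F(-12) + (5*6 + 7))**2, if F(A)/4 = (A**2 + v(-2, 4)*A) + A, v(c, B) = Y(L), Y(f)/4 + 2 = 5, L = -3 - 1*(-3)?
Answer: 121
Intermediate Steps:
L = 0 (L = -3 + 3 = 0)
Y(f) = 12 (Y(f) = -8 + 4*5 = -8 + 20 = 12)
v(c, B) = 12
F(A) = 4*A**2 + 52*A (F(A) = 4*((A**2 + 12*A) + A) = 4*(A**2 + 13*A) = 4*A**2 + 52*A)
(F(-12) + (5*6 + 7))**2 = (4*(-12)*(13 - 12) + (5*6 + 7))**2 = (4*(-12)*1 + (30 + 7))**2 = (-48 + 37)**2 = (-11)**2 = 121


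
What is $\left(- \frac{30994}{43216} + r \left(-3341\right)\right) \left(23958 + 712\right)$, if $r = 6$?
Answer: $- \frac{5343145350775}{10804} \approx -4.9455 \cdot 10^{8}$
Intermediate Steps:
$\left(- \frac{30994}{43216} + r \left(-3341\right)\right) \left(23958 + 712\right) = \left(- \frac{30994}{43216} + 6 \left(-3341\right)\right) \left(23958 + 712\right) = \left(\left(-30994\right) \frac{1}{43216} - 20046\right) 24670 = \left(- \frac{15497}{21608} - 20046\right) 24670 = \left(- \frac{433169465}{21608}\right) 24670 = - \frac{5343145350775}{10804}$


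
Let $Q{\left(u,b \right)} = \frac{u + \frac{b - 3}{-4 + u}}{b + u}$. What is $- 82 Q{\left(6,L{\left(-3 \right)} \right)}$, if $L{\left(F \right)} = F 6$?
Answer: $- \frac{123}{4} \approx -30.75$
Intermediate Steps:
$L{\left(F \right)} = 6 F$
$Q{\left(u,b \right)} = \frac{u + \frac{-3 + b}{-4 + u}}{b + u}$
$- 82 Q{\left(6,L{\left(-3 \right)} \right)} = - 82 \frac{-3 + 6 \left(-3\right) + 6^{2} - 24}{6^{2} - 4 \cdot 6 \left(-3\right) - 24 + 6 \left(-3\right) 6} = - 82 \frac{-3 - 18 + 36 - 24}{36 - -72 - 24 - 108} = - 82 \frac{1}{36 + 72 - 24 - 108} \left(-9\right) = - 82 \frac{1}{-24} \left(-9\right) = - 82 \left(\left(- \frac{1}{24}\right) \left(-9\right)\right) = \left(-82\right) \frac{3}{8} = - \frac{123}{4}$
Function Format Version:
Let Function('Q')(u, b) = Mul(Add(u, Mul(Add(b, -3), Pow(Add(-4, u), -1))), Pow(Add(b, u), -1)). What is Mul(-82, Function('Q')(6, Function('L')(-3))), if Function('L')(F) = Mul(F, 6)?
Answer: Rational(-123, 4) ≈ -30.750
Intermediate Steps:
Function('L')(F) = Mul(6, F)
Function('Q')(u, b) = Mul(Pow(Add(b, u), -1), Add(u, Mul(Pow(Add(-4, u), -1), Add(-3, b)))) (Function('Q')(u, b) = Mul(Add(u, Mul(Add(-3, b), Pow(Add(-4, u), -1))), Pow(Add(b, u), -1)) = Mul(Add(u, Mul(Pow(Add(-4, u), -1), Add(-3, b))), Pow(Add(b, u), -1)) = Mul(Pow(Add(b, u), -1), Add(u, Mul(Pow(Add(-4, u), -1), Add(-3, b)))))
Mul(-82, Function('Q')(6, Function('L')(-3))) = Mul(-82, Mul(Pow(Add(Pow(6, 2), Mul(-4, Mul(6, -3)), Mul(-4, 6), Mul(Mul(6, -3), 6)), -1), Add(-3, Mul(6, -3), Pow(6, 2), Mul(-4, 6)))) = Mul(-82, Mul(Pow(Add(36, Mul(-4, -18), -24, Mul(-18, 6)), -1), Add(-3, -18, 36, -24))) = Mul(-82, Mul(Pow(Add(36, 72, -24, -108), -1), -9)) = Mul(-82, Mul(Pow(-24, -1), -9)) = Mul(-82, Mul(Rational(-1, 24), -9)) = Mul(-82, Rational(3, 8)) = Rational(-123, 4)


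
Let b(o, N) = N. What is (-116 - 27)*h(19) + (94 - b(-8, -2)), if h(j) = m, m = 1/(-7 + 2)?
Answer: 623/5 ≈ 124.60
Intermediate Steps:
m = -⅕ (m = 1/(-5) = -⅕ ≈ -0.20000)
h(j) = -⅕
(-116 - 27)*h(19) + (94 - b(-8, -2)) = (-116 - 27)*(-⅕) + (94 - 1*(-2)) = -143*(-⅕) + (94 + 2) = 143/5 + 96 = 623/5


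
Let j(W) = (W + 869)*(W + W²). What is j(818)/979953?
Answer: 28979286/25127 ≈ 1153.3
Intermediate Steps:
j(W) = (869 + W)*(W + W²)
j(818)/979953 = (818*(869 + 818² + 870*818))/979953 = (818*(869 + 669124 + 711660))*(1/979953) = (818*1381653)*(1/979953) = 1130192154*(1/979953) = 28979286/25127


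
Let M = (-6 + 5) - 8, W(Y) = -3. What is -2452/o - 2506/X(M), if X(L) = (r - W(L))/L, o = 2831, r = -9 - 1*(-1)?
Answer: -63862634/14155 ≈ -4511.7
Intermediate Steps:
r = -8 (r = -9 + 1 = -8)
M = -9 (M = -1 - 8 = -9)
X(L) = -5/L (X(L) = (-8 - 1*(-3))/L = (-8 + 3)/L = -5/L)
-2452/o - 2506/X(M) = -2452/2831 - 2506/((-5/(-9))) = -2452*1/2831 - 2506/((-5*(-⅑))) = -2452/2831 - 2506/5/9 = -2452/2831 - 2506*9/5 = -2452/2831 - 22554/5 = -63862634/14155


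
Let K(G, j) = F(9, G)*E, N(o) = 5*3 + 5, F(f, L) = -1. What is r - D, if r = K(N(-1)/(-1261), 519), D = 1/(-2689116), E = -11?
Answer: 29580277/2689116 ≈ 11.000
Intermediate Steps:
N(o) = 20 (N(o) = 15 + 5 = 20)
K(G, j) = 11 (K(G, j) = -1*(-11) = 11)
D = -1/2689116 ≈ -3.7187e-7
r = 11
r - D = 11 - 1*(-1/2689116) = 11 + 1/2689116 = 29580277/2689116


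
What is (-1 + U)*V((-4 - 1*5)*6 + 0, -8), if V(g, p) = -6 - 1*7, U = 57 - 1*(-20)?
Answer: -988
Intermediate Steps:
U = 77 (U = 57 + 20 = 77)
V(g, p) = -13 (V(g, p) = -6 - 7 = -13)
(-1 + U)*V((-4 - 1*5)*6 + 0, -8) = (-1 + 77)*(-13) = 76*(-13) = -988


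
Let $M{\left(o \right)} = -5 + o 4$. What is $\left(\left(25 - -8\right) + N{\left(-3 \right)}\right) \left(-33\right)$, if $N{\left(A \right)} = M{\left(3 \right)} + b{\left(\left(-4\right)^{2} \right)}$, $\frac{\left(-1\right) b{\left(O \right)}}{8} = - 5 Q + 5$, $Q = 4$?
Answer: $-5280$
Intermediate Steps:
$M{\left(o \right)} = -5 + 4 o$
$b{\left(O \right)} = 120$ ($b{\left(O \right)} = - 8 \left(\left(-5\right) 4 + 5\right) = - 8 \left(-20 + 5\right) = \left(-8\right) \left(-15\right) = 120$)
$N{\left(A \right)} = 127$ ($N{\left(A \right)} = \left(-5 + 4 \cdot 3\right) + 120 = \left(-5 + 12\right) + 120 = 7 + 120 = 127$)
$\left(\left(25 - -8\right) + N{\left(-3 \right)}\right) \left(-33\right) = \left(\left(25 - -8\right) + 127\right) \left(-33\right) = \left(\left(25 + 8\right) + 127\right) \left(-33\right) = \left(33 + 127\right) \left(-33\right) = 160 \left(-33\right) = -5280$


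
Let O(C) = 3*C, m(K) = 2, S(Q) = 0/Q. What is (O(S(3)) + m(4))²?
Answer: 4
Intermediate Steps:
S(Q) = 0
(O(S(3)) + m(4))² = (3*0 + 2)² = (0 + 2)² = 2² = 4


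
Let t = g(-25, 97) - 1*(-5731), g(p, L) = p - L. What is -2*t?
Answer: -11218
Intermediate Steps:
t = 5609 (t = (-25 - 1*97) - 1*(-5731) = (-25 - 97) + 5731 = -122 + 5731 = 5609)
-2*t = -2*5609 = -11218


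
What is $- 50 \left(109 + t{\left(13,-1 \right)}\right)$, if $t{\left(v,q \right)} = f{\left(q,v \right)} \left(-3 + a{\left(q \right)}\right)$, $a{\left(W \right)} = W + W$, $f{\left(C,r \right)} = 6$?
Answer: $-3950$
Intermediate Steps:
$a{\left(W \right)} = 2 W$
$t{\left(v,q \right)} = -18 + 12 q$ ($t{\left(v,q \right)} = 6 \left(-3 + 2 q\right) = -18 + 12 q$)
$- 50 \left(109 + t{\left(13,-1 \right)}\right) = - 50 \left(109 + \left(-18 + 12 \left(-1\right)\right)\right) = - 50 \left(109 - 30\right) = \left(-50\right) 79 = -3950$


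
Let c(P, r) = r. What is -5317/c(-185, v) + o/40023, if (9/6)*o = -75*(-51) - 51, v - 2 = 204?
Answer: -212283995/8244738 ≈ -25.748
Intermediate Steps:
v = 206 (v = 2 + 204 = 206)
o = 2516 (o = 2*(-75*(-51) - 51)/3 = 2*(3825 - 51)/3 = (⅔)*3774 = 2516)
-5317/c(-185, v) + o/40023 = -5317/206 + 2516/40023 = -212283995/8244738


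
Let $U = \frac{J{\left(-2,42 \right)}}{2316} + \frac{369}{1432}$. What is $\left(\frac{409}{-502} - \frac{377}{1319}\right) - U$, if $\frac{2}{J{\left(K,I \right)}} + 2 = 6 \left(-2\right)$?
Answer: $- \frac{2609736094031}{1921490044824} \approx -1.3582$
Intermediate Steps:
$J{\left(K,I \right)} = - \frac{1}{7}$ ($J{\left(K,I \right)} = \frac{2}{-2 + 6 \left(-2\right)} = \frac{2}{-2 - 12} = \frac{2}{-14} = 2 \left(- \frac{1}{14}\right) = - \frac{1}{7}$)
$U = \frac{1495199}{5803896}$ ($U = - \frac{1}{7 \cdot 2316} + \frac{369}{1432} = \left(- \frac{1}{7}\right) \frac{1}{2316} + 369 \cdot \frac{1}{1432} = - \frac{1}{16212} + \frac{369}{1432} = \frac{1495199}{5803896} \approx 0.25762$)
$\left(\frac{409}{-502} - \frac{377}{1319}\right) - U = \left(\frac{409}{-502} - \frac{377}{1319}\right) - \frac{1495199}{5803896} = \left(409 \left(- \frac{1}{502}\right) - \frac{377}{1319}\right) - \frac{1495199}{5803896} = \left(- \frac{409}{502} - \frac{377}{1319}\right) - \frac{1495199}{5803896} = - \frac{728725}{662138} - \frac{1495199}{5803896} = - \frac{2609736094031}{1921490044824}$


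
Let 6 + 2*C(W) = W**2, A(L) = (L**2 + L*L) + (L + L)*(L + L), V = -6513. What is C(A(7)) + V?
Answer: 36702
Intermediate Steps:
A(L) = 6*L**2 (A(L) = (L**2 + L**2) + (2*L)*(2*L) = 2*L**2 + 4*L**2 = 6*L**2)
C(W) = -3 + W**2/2
C(A(7)) + V = (-3 + (6*7**2)**2/2) - 6513 = (-3 + (6*49)**2/2) - 6513 = (-3 + (1/2)*294**2) - 6513 = (-3 + (1/2)*86436) - 6513 = (-3 + 43218) - 6513 = 43215 - 6513 = 36702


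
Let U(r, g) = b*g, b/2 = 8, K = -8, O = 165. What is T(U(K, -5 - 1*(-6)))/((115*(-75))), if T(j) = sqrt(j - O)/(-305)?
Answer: I*sqrt(149)/2630625 ≈ 4.6402e-6*I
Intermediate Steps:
b = 16 (b = 2*8 = 16)
U(r, g) = 16*g
T(j) = -sqrt(-165 + j)/305 (T(j) = sqrt(j - 1*165)/(-305) = sqrt(j - 165)*(-1/305) = sqrt(-165 + j)*(-1/305) = -sqrt(-165 + j)/305)
T(U(K, -5 - 1*(-6)))/((115*(-75))) = (-sqrt(-165 + 16*(-5 - 1*(-6)))/305)/((115*(-75))) = -sqrt(-165 + 16*(-5 + 6))/305/(-8625) = -sqrt(-165 + 16*1)/305*(-1/8625) = -sqrt(-165 + 16)/305*(-1/8625) = -I*sqrt(149)/305*(-1/8625) = I*sqrt(149)/2630625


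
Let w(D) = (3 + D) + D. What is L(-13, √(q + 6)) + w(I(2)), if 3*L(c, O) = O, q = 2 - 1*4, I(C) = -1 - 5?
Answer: -25/3 ≈ -8.3333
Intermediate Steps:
I(C) = -6
q = -2 (q = 2 - 4 = -2)
L(c, O) = O/3
w(D) = 3 + 2*D
L(-13, √(q + 6)) + w(I(2)) = √(-2 + 6)/3 + (3 + 2*(-6)) = √4/3 + (3 - 12) = (⅓)*2 - 9 = ⅔ - 9 = -25/3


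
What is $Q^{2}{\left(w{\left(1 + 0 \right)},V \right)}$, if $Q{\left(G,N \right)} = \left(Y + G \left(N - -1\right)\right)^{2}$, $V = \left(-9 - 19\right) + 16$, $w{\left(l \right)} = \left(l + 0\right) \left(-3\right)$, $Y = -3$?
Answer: $810000$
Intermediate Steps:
$w{\left(l \right)} = - 3 l$ ($w{\left(l \right)} = l \left(-3\right) = - 3 l$)
$V = -12$ ($V = -28 + 16 = -12$)
$Q{\left(G,N \right)} = \left(-3 + G \left(1 + N\right)\right)^{2}$ ($Q{\left(G,N \right)} = \left(-3 + G \left(N - -1\right)\right)^{2} = \left(-3 + G \left(N + 1\right)\right)^{2} = \left(-3 + G \left(1 + N\right)\right)^{2}$)
$Q^{2}{\left(w{\left(1 + 0 \right)},V \right)} = \left(\left(-3 - 3 \left(1 + 0\right) + - 3 \left(1 + 0\right) \left(-12\right)\right)^{2}\right)^{2} = \left(\left(-3 - 3 + \left(-3\right) 1 \left(-12\right)\right)^{2}\right)^{2} = \left(\left(-3 - 3 - -36\right)^{2}\right)^{2} = \left(\left(-3 - 3 + 36\right)^{2}\right)^{2} = \left(30^{2}\right)^{2} = 900^{2} = 810000$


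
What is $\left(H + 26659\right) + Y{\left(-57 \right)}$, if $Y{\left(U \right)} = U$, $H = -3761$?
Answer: $22841$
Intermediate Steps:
$\left(H + 26659\right) + Y{\left(-57 \right)} = \left(-3761 + 26659\right) - 57 = 22898 - 57 = 22841$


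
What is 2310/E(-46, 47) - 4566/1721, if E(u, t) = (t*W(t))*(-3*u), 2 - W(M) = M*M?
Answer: -10894074707/4105905007 ≈ -2.6533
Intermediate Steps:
W(M) = 2 - M**2 (W(M) = 2 - M*M = 2 - M**2)
E(u, t) = -3*t*u*(2 - t**2) (E(u, t) = (t*(2 - t**2))*(-3*u) = -3*t*u*(2 - t**2))
2310/E(-46, 47) - 4566/1721 = 2310/((3*47*(-46)*(-2 + 47**2))) - 4566/1721 = 2310/((3*47*(-46)*(-2 + 2209))) - 4566*1/1721 = 2310/((3*47*(-46)*2207)) - 4566/1721 = 2310/(-14314602) - 4566/1721 = 2310*(-1/14314602) - 4566/1721 = -385/2385767 - 4566/1721 = -10894074707/4105905007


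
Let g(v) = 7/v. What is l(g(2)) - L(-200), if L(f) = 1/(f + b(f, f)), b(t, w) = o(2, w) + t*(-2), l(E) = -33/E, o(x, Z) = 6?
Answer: -13603/1442 ≈ -9.4334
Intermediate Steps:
b(t, w) = 6 - 2*t (b(t, w) = 6 + t*(-2) = 6 - 2*t)
L(f) = 1/(6 - f) (L(f) = 1/(f + (6 - 2*f)) = 1/(6 - f))
l(g(2)) - L(-200) = -33/(7/2) - 1/(6 - 1*(-200)) = -33/(7*(1/2)) - 1/(6 + 200) = -33/7/2 - 1/206 = -33*2/7 - 1*1/206 = -66/7 - 1/206 = -13603/1442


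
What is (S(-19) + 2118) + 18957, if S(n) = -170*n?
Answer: 24305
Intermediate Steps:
(S(-19) + 2118) + 18957 = (-170*(-19) + 2118) + 18957 = (3230 + 2118) + 18957 = 5348 + 18957 = 24305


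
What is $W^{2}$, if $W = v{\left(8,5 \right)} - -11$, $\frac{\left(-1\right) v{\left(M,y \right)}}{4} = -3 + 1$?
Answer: $361$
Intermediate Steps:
$v{\left(M,y \right)} = 8$ ($v{\left(M,y \right)} = - 4 \left(-3 + 1\right) = \left(-4\right) \left(-2\right) = 8$)
$W = 19$ ($W = 8 - -11 = 8 + 11 = 19$)
$W^{2} = 19^{2} = 361$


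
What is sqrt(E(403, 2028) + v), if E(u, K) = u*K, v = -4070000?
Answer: 2*I*sqrt(813179) ≈ 1803.5*I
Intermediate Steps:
E(u, K) = K*u
sqrt(E(403, 2028) + v) = sqrt(2028*403 - 4070000) = sqrt(817284 - 4070000) = sqrt(-3252716) = 2*I*sqrt(813179)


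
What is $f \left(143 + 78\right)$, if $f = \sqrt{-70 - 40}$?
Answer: $221 i \sqrt{110} \approx 2317.9 i$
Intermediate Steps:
$f = i \sqrt{110}$ ($f = \sqrt{-110} = i \sqrt{110} \approx 10.488 i$)
$f \left(143 + 78\right) = i \sqrt{110} \left(143 + 78\right) = i \sqrt{110} \cdot 221 = 221 i \sqrt{110}$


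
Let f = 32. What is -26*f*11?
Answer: -9152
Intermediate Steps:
-26*f*11 = -26*32*11 = -832*11 = -9152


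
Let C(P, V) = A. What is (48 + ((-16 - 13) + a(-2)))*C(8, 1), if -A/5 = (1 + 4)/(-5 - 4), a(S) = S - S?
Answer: 475/9 ≈ 52.778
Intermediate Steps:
a(S) = 0
A = 25/9 (A = -5*(1 + 4)/(-5 - 4) = -25/(-9) = -25*(-1)/9 = -5*(-5/9) = 25/9 ≈ 2.7778)
C(P, V) = 25/9
(48 + ((-16 - 13) + a(-2)))*C(8, 1) = (48 + ((-16 - 13) + 0))*(25/9) = (48 + (-29 + 0))*(25/9) = (48 - 29)*(25/9) = 19*(25/9) = 475/9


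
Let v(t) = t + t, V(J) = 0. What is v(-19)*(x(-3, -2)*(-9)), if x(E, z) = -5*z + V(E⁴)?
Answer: 3420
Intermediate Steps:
v(t) = 2*t
x(E, z) = -5*z (x(E, z) = -5*z + 0 = -5*z)
v(-19)*(x(-3, -2)*(-9)) = (2*(-19))*(-5*(-2)*(-9)) = -380*(-9) = -38*(-90) = 3420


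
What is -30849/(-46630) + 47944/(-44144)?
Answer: -27307202/64326085 ≈ -0.42451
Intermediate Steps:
-30849/(-46630) + 47944/(-44144) = -30849*(-1/46630) + 47944*(-1/44144) = 30849/46630 - 5993/5518 = -27307202/64326085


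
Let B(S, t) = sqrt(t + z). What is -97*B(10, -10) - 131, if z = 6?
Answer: -131 - 194*I ≈ -131.0 - 194.0*I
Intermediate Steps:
B(S, t) = sqrt(6 + t) (B(S, t) = sqrt(t + 6) = sqrt(6 + t))
-97*B(10, -10) - 131 = -97*sqrt(6 - 10) - 131 = -194*I - 131 = -131 - 194*I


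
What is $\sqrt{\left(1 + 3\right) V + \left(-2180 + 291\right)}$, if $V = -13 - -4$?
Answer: $5 i \sqrt{77} \approx 43.875 i$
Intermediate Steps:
$V = -9$ ($V = -13 + 4 = -9$)
$\sqrt{\left(1 + 3\right) V + \left(-2180 + 291\right)} = \sqrt{\left(1 + 3\right) \left(-9\right) + \left(-2180 + 291\right)} = \sqrt{4 \left(-9\right) - 1889} = \sqrt{-36 - 1889} = \sqrt{-1925} = 5 i \sqrt{77}$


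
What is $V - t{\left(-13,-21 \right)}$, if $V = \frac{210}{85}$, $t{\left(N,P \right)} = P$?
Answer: $\frac{399}{17} \approx 23.471$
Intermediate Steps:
$V = \frac{42}{17}$ ($V = 210 \cdot \frac{1}{85} = \frac{42}{17} \approx 2.4706$)
$V - t{\left(-13,-21 \right)} = \frac{42}{17} - -21 = \frac{42}{17} + 21 = \frac{399}{17}$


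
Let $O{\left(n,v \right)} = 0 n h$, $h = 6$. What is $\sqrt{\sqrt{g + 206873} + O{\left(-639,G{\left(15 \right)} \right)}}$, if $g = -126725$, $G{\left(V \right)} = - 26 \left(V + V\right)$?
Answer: $\sqrt{2} \sqrt[4]{20037} \approx 16.826$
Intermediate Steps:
$G{\left(V \right)} = - 52 V$ ($G{\left(V \right)} = - 26 \cdot 2 V = - 52 V$)
$O{\left(n,v \right)} = 0$ ($O{\left(n,v \right)} = 0 n 6 = 0 \cdot 6 = 0$)
$\sqrt{\sqrt{g + 206873} + O{\left(-639,G{\left(15 \right)} \right)}} = \sqrt{\sqrt{-126725 + 206873} + 0} = \sqrt{\sqrt{80148} + 0} = \sqrt{2 \sqrt{20037} + 0} = \sqrt{2 \sqrt{20037}} = \sqrt{2} \sqrt[4]{20037}$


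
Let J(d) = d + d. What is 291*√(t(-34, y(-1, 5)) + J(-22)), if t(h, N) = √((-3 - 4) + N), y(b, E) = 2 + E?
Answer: 582*I*√11 ≈ 1930.3*I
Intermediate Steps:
t(h, N) = √(-7 + N)
J(d) = 2*d
291*√(t(-34, y(-1, 5)) + J(-22)) = 291*√(√(-7 + (2 + 5)) + 2*(-22)) = 291*√(√(-7 + 7) - 44) = 291*√(√0 - 44) = 291*√(0 - 44) = 291*√(-44) = 291*(2*I*√11) = 582*I*√11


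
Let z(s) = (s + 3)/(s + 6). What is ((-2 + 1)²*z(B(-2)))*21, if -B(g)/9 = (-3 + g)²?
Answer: 1554/73 ≈ 21.288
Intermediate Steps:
B(g) = -9*(-3 + g)²
z(s) = (3 + s)/(6 + s)
((-2 + 1)²*z(B(-2)))*21 = ((-2 + 1)²*((3 - 9*(-3 - 2)²)/(6 - 9*(-3 - 2)²)))*21 = ((-1)²*((3 - 9*(-5)²)/(6 - 9*(-5)²)))*21 = (1*((3 - 9*25)/(6 - 9*25)))*21 = (1*((3 - 225)/(6 - 225)))*21 = (1*(-222/(-219)))*21 = (1*(-1/219*(-222)))*21 = (1*(74/73))*21 = (74/73)*21 = 1554/73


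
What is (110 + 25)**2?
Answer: 18225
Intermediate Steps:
(110 + 25)**2 = 135**2 = 18225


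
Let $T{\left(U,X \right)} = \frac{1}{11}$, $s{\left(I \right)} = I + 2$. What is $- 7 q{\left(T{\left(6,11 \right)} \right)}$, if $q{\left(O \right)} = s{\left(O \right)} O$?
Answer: $- \frac{161}{121} \approx -1.3306$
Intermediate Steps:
$s{\left(I \right)} = 2 + I$
$T{\left(U,X \right)} = \frac{1}{11}$
$q{\left(O \right)} = O \left(2 + O\right)$ ($q{\left(O \right)} = \left(2 + O\right) O = O \left(2 + O\right)$)
$- 7 q{\left(T{\left(6,11 \right)} \right)} = - 7 \frac{2 + \frac{1}{11}}{11} = - 7 \cdot \frac{1}{11} \cdot \frac{23}{11} = \left(-7\right) \frac{23}{121} = - \frac{161}{121}$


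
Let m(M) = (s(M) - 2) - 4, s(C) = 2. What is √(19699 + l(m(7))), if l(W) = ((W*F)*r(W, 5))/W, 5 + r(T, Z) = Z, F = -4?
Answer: √19699 ≈ 140.35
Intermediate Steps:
r(T, Z) = -5 + Z
m(M) = -4 (m(M) = (2 - 2) - 4 = 0 - 4 = -4)
l(W) = 0 (l(W) = ((W*(-4))*(-5 + 5))/W = (-4*W*0)/W = 0/W = 0)
√(19699 + l(m(7))) = √(19699 + 0) = √19699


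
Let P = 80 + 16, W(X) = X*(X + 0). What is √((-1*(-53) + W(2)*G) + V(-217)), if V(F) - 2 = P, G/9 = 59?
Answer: 5*√91 ≈ 47.697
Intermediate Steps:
W(X) = X² (W(X) = X*X = X²)
P = 96
G = 531 (G = 9*59 = 531)
V(F) = 98 (V(F) = 2 + 96 = 98)
√((-1*(-53) + W(2)*G) + V(-217)) = √((-1*(-53) + 2²*531) + 98) = √((53 + 4*531) + 98) = √((53 + 2124) + 98) = √(2177 + 98) = √2275 = 5*√91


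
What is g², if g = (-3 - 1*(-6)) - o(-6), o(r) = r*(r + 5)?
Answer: 9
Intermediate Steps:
o(r) = r*(5 + r)
g = -3 (g = (-3 - 1*(-6)) - (-6)*(5 - 6) = (-3 + 6) - (-6)*(-1) = 3 - 1*6 = 3 - 6 = -3)
g² = (-3)² = 9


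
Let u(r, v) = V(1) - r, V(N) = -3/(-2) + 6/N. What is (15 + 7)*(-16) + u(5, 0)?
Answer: -699/2 ≈ -349.50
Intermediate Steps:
V(N) = 3/2 + 6/N (V(N) = -3*(-½) + 6/N = 3/2 + 6/N)
u(r, v) = 15/2 - r (u(r, v) = (3/2 + 6/1) - r = (3/2 + 6*1) - r = (3/2 + 6) - r = 15/2 - r)
(15 + 7)*(-16) + u(5, 0) = (15 + 7)*(-16) + (15/2 - 1*5) = 22*(-16) + (15/2 - 5) = -352 + 5/2 = -699/2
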